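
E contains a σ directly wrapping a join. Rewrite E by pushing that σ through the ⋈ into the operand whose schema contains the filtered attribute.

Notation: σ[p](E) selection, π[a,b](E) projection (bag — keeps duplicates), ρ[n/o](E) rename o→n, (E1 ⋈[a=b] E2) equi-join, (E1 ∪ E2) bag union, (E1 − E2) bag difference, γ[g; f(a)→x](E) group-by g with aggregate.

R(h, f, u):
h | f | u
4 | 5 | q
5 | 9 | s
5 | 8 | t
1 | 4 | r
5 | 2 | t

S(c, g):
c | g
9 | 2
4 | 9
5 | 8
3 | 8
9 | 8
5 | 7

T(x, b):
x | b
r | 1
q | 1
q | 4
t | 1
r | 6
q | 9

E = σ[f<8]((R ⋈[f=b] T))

σ filters on f, owned by the left side.
E' = (σ[f<8](R) ⋈[f=b] T)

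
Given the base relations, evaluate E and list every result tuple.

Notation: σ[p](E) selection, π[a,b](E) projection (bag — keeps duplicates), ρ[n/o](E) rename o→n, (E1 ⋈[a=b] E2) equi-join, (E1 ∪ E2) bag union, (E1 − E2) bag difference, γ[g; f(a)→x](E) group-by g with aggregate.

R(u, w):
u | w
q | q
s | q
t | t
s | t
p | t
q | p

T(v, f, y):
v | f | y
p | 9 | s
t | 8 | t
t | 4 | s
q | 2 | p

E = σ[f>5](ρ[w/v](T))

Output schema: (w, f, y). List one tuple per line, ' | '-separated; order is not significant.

Subexpression sizes:
  T → 4
  ρ[w/v](T) → 4
  σ[f>5](ρ[w/v](T)) → 2

== RESULT ==
w | f | y
p | 9 | s
t | 8 | t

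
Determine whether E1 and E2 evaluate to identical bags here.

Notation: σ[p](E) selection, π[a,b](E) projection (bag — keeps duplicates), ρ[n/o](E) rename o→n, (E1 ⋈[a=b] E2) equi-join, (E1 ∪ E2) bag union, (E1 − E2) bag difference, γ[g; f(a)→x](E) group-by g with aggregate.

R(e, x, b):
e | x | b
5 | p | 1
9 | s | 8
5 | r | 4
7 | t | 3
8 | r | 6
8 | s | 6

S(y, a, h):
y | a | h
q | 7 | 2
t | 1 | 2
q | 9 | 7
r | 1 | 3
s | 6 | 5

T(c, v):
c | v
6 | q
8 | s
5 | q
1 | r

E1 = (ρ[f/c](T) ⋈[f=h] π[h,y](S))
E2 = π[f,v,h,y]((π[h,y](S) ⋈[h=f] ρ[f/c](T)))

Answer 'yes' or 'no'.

E1 row counts bottom-up:
  T → 4
  ρ[f/c](T) → 4
  S → 5
  π[h,y](S) → 5
  (ρ[f/c](T) ⋈[f=h] π[h,y](S)) → 1
E2 row counts bottom-up:
  S → 5
  π[h,y](S) → 5
  T → 4
  ρ[f/c](T) → 4
  (π[h,y](S) ⋈[h=f] ρ[f/c](T)) → 1
  π[f,v,h,y]((π[h,y](S) ⋈[h=f] ρ[f/c](T))) → 1

E1 and E2 produce the same multiset:
f | v | h | y
5 | q | 5 | s

yes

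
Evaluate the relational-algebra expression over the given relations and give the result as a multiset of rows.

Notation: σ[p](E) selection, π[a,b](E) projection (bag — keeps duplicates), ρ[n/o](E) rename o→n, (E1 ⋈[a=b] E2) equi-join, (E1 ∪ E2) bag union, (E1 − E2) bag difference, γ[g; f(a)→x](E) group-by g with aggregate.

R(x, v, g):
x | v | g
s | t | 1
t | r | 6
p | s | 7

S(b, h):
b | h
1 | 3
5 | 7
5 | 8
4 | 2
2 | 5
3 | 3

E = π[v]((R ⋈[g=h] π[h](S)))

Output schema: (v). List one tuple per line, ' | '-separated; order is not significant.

Subexpression sizes:
  R → 3
  S → 6
  π[h](S) → 6
  (R ⋈[g=h] π[h](S)) → 1
  π[v]((R ⋈[g=h] π[h](S))) → 1

== RESULT ==
v
s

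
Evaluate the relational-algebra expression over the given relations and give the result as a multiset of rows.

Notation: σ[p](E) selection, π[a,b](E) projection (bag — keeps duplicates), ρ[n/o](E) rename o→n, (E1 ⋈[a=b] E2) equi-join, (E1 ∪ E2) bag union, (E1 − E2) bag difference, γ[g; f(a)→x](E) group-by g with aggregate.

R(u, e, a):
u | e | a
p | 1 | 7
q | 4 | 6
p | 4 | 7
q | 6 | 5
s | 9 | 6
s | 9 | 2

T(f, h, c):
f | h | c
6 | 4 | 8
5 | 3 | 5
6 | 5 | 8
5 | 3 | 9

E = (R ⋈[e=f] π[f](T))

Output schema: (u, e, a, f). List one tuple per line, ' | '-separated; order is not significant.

Row counts bottom-up:
  R → 6
  T → 4
  π[f](T) → 4
  (R ⋈[e=f] π[f](T)) → 2

== RESULT ==
u | e | a | f
q | 6 | 5 | 6
q | 6 | 5 | 6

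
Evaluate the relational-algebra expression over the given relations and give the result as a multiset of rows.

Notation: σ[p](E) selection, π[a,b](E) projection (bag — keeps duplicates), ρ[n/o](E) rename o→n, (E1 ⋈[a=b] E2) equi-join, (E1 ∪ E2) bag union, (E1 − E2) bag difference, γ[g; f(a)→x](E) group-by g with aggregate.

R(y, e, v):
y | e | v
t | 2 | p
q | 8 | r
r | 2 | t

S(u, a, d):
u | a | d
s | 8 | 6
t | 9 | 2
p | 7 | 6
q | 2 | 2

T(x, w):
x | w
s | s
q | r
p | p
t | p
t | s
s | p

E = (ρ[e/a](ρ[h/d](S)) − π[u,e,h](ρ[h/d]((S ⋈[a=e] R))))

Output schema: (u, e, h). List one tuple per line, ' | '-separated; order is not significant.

Subexpression sizes:
  S → 4
  ρ[h/d](S) → 4
  ρ[e/a](ρ[h/d](S)) → 4
  S → 4
  R → 3
  (S ⋈[a=e] R) → 3
  ρ[h/d]((S ⋈[a=e] R)) → 3
  π[u,e,h](ρ[h/d]((S ⋈[a=e] R))) → 3
  (ρ[e/a](ρ[h/d](S)) − π[u,e,h](ρ[h/d]((S ⋈[a=e] R)))) → 2

== RESULT ==
u | e | h
p | 7 | 6
t | 9 | 2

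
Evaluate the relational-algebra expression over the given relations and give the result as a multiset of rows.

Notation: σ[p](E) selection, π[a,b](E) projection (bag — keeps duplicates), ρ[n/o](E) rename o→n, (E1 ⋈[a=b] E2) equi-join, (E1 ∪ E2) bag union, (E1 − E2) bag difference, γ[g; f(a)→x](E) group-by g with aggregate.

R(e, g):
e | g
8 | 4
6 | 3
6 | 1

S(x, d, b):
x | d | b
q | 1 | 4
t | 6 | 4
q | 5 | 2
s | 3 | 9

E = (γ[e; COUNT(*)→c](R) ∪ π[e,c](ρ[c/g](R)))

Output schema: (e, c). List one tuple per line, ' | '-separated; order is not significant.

Per-node cardinality:
  R → 3
  γ[e; COUNT(*)→c](R) → 2
  R → 3
  ρ[c/g](R) → 3
  π[e,c](ρ[c/g](R)) → 3
  (γ[e; COUNT(*)→c](R) ∪ π[e,c](ρ[c/g](R))) → 5

== RESULT ==
e | c
6 | 1
6 | 2
6 | 3
8 | 1
8 | 4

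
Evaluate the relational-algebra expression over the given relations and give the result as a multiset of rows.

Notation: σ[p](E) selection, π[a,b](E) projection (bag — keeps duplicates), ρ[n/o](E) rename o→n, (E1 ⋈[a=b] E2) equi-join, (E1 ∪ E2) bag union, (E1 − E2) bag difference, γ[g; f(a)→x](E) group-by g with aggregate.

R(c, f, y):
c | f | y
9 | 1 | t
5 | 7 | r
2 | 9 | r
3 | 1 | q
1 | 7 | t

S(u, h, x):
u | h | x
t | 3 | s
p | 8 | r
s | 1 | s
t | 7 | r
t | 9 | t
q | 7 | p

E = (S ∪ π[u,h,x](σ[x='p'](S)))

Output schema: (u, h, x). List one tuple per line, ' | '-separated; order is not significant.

Per-node cardinality:
  S → 6
  S → 6
  σ[x='p'](S) → 1
  π[u,h,x](σ[x='p'](S)) → 1
  (S ∪ π[u,h,x](σ[x='p'](S))) → 7

== RESULT ==
u | h | x
p | 8 | r
q | 7 | p
q | 7 | p
s | 1 | s
t | 3 | s
t | 7 | r
t | 9 | t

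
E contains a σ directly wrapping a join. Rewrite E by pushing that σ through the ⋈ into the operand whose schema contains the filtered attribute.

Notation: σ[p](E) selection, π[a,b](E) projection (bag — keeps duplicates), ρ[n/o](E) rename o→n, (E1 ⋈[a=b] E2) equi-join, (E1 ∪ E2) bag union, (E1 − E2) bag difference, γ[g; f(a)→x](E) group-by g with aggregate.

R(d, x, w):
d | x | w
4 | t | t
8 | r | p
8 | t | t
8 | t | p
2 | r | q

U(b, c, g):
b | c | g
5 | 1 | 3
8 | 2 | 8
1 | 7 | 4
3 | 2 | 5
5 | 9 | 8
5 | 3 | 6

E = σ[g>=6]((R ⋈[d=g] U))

σ filters on g, owned by the right side.
E' = (R ⋈[d=g] σ[g>=6](U))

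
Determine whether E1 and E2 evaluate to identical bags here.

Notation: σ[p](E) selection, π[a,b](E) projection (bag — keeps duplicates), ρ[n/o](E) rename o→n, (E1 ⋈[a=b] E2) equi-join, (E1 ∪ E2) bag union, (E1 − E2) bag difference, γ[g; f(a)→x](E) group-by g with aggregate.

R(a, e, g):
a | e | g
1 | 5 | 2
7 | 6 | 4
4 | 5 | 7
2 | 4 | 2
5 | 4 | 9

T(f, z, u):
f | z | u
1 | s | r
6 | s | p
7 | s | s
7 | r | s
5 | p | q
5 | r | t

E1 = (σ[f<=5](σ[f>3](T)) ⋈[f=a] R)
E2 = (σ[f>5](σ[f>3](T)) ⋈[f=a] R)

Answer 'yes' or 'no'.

E1 stepwise |·|:
  T → 6
  σ[f>3](T) → 5
  σ[f<=5](σ[f>3](T)) → 2
  R → 5
  (σ[f<=5](σ[f>3](T)) ⋈[f=a] R) → 2
E2 stepwise |·|:
  T → 6
  σ[f>3](T) → 5
  σ[f>5](σ[f>3](T)) → 3
  R → 5
  (σ[f>5](σ[f>3](T)) ⋈[f=a] R) → 2

E1 result:
f | z | u | a | e | g
5 | p | q | 5 | 4 | 9
5 | r | t | 5 | 4 | 9
E2 result:
f | z | u | a | e | g
7 | r | s | 7 | 6 | 4
7 | s | s | 7 | 6 | 4
Witness: (5, 'p', 'q', 5, 4, 9) appears 1× in E1 but 0× in E2.

no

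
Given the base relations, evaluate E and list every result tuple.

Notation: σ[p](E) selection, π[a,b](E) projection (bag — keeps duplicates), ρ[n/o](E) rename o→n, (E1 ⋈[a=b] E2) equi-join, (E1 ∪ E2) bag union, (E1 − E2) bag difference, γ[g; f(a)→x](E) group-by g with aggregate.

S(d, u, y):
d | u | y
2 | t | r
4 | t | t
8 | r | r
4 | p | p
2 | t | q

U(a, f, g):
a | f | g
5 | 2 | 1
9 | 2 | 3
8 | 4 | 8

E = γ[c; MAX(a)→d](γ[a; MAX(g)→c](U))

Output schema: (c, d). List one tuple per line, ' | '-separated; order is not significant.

Row counts bottom-up:
  U → 3
  γ[a; MAX(g)→c](U) → 3
  γ[c; MAX(a)→d](γ[a; MAX(g)→c](U)) → 3

== RESULT ==
c | d
1 | 5
3 | 9
8 | 8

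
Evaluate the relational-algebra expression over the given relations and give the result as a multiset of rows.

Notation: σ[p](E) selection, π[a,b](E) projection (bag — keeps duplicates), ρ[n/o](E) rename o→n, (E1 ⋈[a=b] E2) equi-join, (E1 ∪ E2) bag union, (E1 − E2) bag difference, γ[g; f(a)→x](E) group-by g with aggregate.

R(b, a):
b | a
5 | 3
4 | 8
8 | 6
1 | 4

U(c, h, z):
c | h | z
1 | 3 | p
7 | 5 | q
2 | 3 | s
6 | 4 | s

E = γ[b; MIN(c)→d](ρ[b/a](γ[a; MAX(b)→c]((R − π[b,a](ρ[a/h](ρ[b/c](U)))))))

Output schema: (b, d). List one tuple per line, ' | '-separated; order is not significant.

Stepwise |·|:
  R → 4
  U → 4
  ρ[b/c](U) → 4
  ρ[a/h](ρ[b/c](U)) → 4
  π[b,a](ρ[a/h](ρ[b/c](U))) → 4
  (R − π[b,a](ρ[a/h](ρ[b/c](U)))) → 4
  γ[a; MAX(b)→c]((R − π[b,a](ρ[a/h](ρ[b/c](U))))) → 4
  ρ[b/a](γ[a; MAX(b)→c]((R − π[b,a](ρ[a/h](ρ[b/c](U)))))) → 4
  γ[b; MIN(c)→d](ρ[b/a](γ[a; MAX(b)→c]((R − π[b,a](ρ[a/h](ρ[b/c](U))))))) → 4

== RESULT ==
b | d
3 | 5
4 | 1
6 | 8
8 | 4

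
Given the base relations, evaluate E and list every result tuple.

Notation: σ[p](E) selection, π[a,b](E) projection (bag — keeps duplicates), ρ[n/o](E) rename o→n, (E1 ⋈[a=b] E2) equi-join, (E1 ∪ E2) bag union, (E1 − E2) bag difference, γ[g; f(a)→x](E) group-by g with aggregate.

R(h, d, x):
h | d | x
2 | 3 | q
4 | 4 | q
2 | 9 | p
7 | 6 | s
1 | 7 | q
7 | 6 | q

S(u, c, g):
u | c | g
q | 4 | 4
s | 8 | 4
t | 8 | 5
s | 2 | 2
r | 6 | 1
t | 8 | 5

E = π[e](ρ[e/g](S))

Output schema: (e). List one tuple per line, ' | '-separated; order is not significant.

Stepwise |·|:
  S → 6
  ρ[e/g](S) → 6
  π[e](ρ[e/g](S)) → 6

== RESULT ==
e
1
2
4
4
5
5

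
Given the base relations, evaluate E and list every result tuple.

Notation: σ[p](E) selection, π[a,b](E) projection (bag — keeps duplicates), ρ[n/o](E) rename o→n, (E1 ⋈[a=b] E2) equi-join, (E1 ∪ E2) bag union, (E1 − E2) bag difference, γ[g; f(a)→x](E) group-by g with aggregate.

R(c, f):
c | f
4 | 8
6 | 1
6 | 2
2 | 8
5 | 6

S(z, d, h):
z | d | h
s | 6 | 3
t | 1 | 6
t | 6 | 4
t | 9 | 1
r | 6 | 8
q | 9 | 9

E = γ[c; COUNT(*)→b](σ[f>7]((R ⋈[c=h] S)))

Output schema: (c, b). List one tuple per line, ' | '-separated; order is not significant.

Stepwise |·|:
  R → 5
  S → 6
  (R ⋈[c=h] S) → 3
  σ[f>7]((R ⋈[c=h] S)) → 1
  γ[c; COUNT(*)→b](σ[f>7]((R ⋈[c=h] S))) → 1

== RESULT ==
c | b
4 | 1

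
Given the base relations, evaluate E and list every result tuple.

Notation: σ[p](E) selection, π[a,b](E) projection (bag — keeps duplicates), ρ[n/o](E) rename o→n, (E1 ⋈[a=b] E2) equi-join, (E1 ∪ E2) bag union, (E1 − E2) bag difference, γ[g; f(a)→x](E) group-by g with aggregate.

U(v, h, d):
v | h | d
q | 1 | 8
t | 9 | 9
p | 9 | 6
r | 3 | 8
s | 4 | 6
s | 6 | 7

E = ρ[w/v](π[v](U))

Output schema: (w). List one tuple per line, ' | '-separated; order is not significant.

Stepwise |·|:
  U → 6
  π[v](U) → 6
  ρ[w/v](π[v](U)) → 6

== RESULT ==
w
p
q
r
s
s
t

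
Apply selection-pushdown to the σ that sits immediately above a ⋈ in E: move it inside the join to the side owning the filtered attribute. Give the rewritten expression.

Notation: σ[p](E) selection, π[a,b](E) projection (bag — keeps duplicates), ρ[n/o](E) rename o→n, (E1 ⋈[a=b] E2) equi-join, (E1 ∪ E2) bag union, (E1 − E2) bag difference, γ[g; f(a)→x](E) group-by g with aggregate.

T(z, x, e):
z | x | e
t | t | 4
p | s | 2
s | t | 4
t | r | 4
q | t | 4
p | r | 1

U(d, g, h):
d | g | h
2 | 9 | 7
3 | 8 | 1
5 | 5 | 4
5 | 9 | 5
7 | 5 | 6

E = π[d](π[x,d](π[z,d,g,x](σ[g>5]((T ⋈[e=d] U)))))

σ filters on g, owned by the right side.
E' = π[d](π[x,d](π[z,d,g,x]((T ⋈[e=d] σ[g>5](U)))))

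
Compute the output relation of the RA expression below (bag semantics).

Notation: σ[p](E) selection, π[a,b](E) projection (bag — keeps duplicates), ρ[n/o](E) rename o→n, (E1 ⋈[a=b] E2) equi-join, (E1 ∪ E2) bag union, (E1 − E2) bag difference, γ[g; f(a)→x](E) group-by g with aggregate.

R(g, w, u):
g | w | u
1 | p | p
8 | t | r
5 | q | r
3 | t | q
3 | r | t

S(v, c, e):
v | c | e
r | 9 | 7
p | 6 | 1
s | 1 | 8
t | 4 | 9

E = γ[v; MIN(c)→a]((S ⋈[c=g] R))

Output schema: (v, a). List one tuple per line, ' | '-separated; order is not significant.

Subexpression sizes:
  S → 4
  R → 5
  (S ⋈[c=g] R) → 1
  γ[v; MIN(c)→a]((S ⋈[c=g] R)) → 1

== RESULT ==
v | a
s | 1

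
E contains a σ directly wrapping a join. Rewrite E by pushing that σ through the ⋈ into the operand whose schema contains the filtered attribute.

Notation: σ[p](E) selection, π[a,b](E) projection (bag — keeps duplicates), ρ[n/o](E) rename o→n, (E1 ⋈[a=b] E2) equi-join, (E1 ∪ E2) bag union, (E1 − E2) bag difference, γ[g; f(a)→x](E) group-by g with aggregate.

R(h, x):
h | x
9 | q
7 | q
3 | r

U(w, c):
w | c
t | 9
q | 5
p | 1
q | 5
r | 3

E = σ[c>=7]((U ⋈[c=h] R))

σ filters on c, owned by the left side.
E' = (σ[c>=7](U) ⋈[c=h] R)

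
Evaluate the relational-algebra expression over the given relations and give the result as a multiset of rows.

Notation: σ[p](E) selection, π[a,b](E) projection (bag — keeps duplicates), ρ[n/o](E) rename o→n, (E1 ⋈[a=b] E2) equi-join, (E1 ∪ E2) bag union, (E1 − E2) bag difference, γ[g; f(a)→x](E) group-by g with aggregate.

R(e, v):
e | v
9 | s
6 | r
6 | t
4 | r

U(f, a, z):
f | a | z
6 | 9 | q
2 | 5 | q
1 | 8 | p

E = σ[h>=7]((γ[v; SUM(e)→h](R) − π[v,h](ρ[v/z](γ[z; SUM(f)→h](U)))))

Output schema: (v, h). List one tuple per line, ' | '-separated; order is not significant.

Per-node cardinality:
  R → 4
  γ[v; SUM(e)→h](R) → 3
  U → 3
  γ[z; SUM(f)→h](U) → 2
  ρ[v/z](γ[z; SUM(f)→h](U)) → 2
  π[v,h](ρ[v/z](γ[z; SUM(f)→h](U))) → 2
  (γ[v; SUM(e)→h](R) − π[v,h](ρ[v/z](γ[z; SUM(f)→h](U)))) → 3
  σ[h>=7]((γ[v; SUM(e)→h](R) − π[v,h](ρ[v/z](γ[z; SUM(f)→h](U))))) → 2

== RESULT ==
v | h
r | 10
s | 9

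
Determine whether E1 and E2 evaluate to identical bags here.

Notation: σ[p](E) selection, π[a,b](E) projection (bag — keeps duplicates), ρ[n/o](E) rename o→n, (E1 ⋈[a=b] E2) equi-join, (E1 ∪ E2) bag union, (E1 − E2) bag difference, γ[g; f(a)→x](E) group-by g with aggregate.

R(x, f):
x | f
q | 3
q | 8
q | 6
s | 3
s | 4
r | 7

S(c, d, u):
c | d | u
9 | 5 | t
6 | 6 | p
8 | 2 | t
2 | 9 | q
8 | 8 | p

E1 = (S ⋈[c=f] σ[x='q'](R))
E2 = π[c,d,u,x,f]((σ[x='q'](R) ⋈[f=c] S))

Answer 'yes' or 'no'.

E1 per-node cardinality:
  S → 5
  R → 6
  σ[x='q'](R) → 3
  (S ⋈[c=f] σ[x='q'](R)) → 3
E2 per-node cardinality:
  R → 6
  σ[x='q'](R) → 3
  S → 5
  (σ[x='q'](R) ⋈[f=c] S) → 3
  π[c,d,u,x,f]((σ[x='q'](R) ⋈[f=c] S)) → 3

E1 and E2 produce the same multiset:
c | d | u | x | f
6 | 6 | p | q | 6
8 | 2 | t | q | 8
8 | 8 | p | q | 8

yes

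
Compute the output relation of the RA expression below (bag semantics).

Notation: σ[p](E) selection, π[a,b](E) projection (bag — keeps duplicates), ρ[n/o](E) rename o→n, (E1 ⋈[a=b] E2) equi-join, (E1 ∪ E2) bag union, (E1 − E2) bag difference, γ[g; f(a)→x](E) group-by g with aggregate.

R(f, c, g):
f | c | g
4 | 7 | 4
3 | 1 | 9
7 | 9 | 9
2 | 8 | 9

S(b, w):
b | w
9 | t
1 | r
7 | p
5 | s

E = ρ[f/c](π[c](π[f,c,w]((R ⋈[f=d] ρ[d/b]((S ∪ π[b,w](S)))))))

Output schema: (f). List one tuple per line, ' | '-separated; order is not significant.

Per-node cardinality:
  R → 4
  S → 4
  S → 4
  π[b,w](S) → 4
  (S ∪ π[b,w](S)) → 8
  ρ[d/b]((S ∪ π[b,w](S))) → 8
  (R ⋈[f=d] ρ[d/b]((S ∪ π[b,w](S)))) → 2
  π[f,c,w]((R ⋈[f=d] ρ[d/b]((S ∪ π[b,w](S))))) → 2
  π[c](π[f,c,w]((R ⋈[f=d] ρ[d/b]((S ∪ π[b,w](S)))))) → 2
  ρ[f/c](π[c](π[f,c,w]((R ⋈[f=d] ρ[d/b]((S ∪ π[b,w](S))))))) → 2

== RESULT ==
f
9
9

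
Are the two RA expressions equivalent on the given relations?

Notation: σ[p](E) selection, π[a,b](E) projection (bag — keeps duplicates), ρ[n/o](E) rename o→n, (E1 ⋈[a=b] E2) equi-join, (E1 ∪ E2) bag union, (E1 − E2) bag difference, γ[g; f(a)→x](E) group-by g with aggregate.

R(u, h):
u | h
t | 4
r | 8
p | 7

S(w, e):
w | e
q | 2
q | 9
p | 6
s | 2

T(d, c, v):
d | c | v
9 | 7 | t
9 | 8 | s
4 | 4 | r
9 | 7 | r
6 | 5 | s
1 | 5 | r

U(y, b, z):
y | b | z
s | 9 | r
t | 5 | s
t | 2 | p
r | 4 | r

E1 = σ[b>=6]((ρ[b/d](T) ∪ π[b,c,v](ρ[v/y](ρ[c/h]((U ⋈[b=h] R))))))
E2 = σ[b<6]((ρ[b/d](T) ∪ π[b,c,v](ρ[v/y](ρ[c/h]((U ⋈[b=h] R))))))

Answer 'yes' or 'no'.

E1 stepwise |·|:
  T → 6
  ρ[b/d](T) → 6
  U → 4
  R → 3
  (U ⋈[b=h] R) → 1
  ρ[c/h]((U ⋈[b=h] R)) → 1
  ρ[v/y](ρ[c/h]((U ⋈[b=h] R))) → 1
  π[b,c,v](ρ[v/y](ρ[c/h]((U ⋈[b=h] R)))) → 1
  (ρ[b/d](T) ∪ π[b,c,v](ρ[v/y](ρ[c/h]((U ⋈[b=h] R))))) → 7
  σ[b>=6]((ρ[b/d](T) ∪ π[b,c,v](ρ[v/y](ρ[c/h]((U ⋈[b=h] R)))))) → 4
E2 stepwise |·|:
  T → 6
  ρ[b/d](T) → 6
  U → 4
  R → 3
  (U ⋈[b=h] R) → 1
  ρ[c/h]((U ⋈[b=h] R)) → 1
  ρ[v/y](ρ[c/h]((U ⋈[b=h] R))) → 1
  π[b,c,v](ρ[v/y](ρ[c/h]((U ⋈[b=h] R)))) → 1
  (ρ[b/d](T) ∪ π[b,c,v](ρ[v/y](ρ[c/h]((U ⋈[b=h] R))))) → 7
  σ[b<6]((ρ[b/d](T) ∪ π[b,c,v](ρ[v/y](ρ[c/h]((U ⋈[b=h] R)))))) → 3

E1 result:
b | c | v
6 | 5 | s
9 | 7 | r
9 | 7 | t
9 | 8 | s
E2 result:
b | c | v
1 | 5 | r
4 | 4 | r
4 | 4 | r
Witness: (9, 7, 'r') appears 1× in E1 but 0× in E2.

no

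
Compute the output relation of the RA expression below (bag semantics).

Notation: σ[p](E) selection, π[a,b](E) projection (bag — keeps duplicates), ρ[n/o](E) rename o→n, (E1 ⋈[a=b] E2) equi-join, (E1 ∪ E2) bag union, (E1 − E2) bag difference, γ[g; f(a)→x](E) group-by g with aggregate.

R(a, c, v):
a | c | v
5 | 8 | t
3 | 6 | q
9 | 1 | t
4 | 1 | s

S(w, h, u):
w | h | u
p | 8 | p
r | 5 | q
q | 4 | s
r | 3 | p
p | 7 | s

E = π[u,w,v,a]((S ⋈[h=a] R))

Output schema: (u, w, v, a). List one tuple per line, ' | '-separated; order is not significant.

Row counts bottom-up:
  S → 5
  R → 4
  (S ⋈[h=a] R) → 3
  π[u,w,v,a]((S ⋈[h=a] R)) → 3

== RESULT ==
u | w | v | a
p | r | q | 3
q | r | t | 5
s | q | s | 4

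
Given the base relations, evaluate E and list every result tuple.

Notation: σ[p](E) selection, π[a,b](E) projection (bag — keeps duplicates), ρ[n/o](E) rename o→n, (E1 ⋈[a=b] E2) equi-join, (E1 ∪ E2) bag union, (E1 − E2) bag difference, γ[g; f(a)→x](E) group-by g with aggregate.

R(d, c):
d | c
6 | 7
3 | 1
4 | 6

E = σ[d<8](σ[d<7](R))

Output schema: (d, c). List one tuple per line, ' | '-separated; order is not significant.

Per-node cardinality:
  R → 3
  σ[d<7](R) → 3
  σ[d<8](σ[d<7](R)) → 3

== RESULT ==
d | c
3 | 1
4 | 6
6 | 7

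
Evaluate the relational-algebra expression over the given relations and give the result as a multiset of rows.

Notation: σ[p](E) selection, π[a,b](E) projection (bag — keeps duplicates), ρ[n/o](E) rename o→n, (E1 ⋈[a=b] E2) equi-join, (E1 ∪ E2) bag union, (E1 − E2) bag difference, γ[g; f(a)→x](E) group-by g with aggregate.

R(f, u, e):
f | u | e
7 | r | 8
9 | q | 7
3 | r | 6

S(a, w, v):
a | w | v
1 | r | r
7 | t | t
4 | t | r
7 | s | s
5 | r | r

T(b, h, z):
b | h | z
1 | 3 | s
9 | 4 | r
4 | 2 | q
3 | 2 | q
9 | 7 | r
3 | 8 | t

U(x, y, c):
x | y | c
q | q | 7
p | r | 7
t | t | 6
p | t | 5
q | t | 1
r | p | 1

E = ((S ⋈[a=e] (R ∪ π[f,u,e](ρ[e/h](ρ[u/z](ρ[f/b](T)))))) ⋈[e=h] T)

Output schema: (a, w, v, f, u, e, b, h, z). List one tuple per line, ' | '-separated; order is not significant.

Per-node cardinality:
  S → 5
  R → 3
  T → 6
  ρ[f/b](T) → 6
  ρ[u/z](ρ[f/b](T)) → 6
  ρ[e/h](ρ[u/z](ρ[f/b](T))) → 6
  π[f,u,e](ρ[e/h](ρ[u/z](ρ[f/b](T)))) → 6
  (R ∪ π[f,u,e](ρ[e/h](ρ[u/z](ρ[f/b](T))))) → 9
  (S ⋈[a=e] (R ∪ π[f,u,e](ρ[e/h](ρ[u/z](ρ[f/b](T)))))) → 5
  T → 6
  ((S ⋈[a=e] (R ∪ π[f,u,e](ρ[e/h](ρ[u/z](ρ[f/b](T)))))) ⋈[e=h] T) → 5

== RESULT ==
a | w | v | f | u | e | b | h | z
4 | t | r | 9 | r | 4 | 9 | 4 | r
7 | s | s | 9 | q | 7 | 9 | 7 | r
7 | s | s | 9 | r | 7 | 9 | 7 | r
7 | t | t | 9 | q | 7 | 9 | 7 | r
7 | t | t | 9 | r | 7 | 9 | 7 | r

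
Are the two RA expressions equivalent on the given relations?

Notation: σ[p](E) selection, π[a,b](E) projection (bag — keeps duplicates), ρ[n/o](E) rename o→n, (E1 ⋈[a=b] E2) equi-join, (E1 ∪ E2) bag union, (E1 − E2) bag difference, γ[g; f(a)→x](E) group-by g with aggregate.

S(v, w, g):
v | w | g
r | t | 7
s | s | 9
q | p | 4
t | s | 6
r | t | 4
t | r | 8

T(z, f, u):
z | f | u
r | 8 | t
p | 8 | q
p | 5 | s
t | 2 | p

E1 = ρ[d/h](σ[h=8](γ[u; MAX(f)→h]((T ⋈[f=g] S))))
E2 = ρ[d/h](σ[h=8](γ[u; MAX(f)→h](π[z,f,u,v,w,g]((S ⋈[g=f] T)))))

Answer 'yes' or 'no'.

E1 per-node cardinality:
  T → 4
  S → 6
  (T ⋈[f=g] S) → 2
  γ[u; MAX(f)→h]((T ⋈[f=g] S)) → 2
  σ[h=8](γ[u; MAX(f)→h]((T ⋈[f=g] S))) → 2
  ρ[d/h](σ[h=8](γ[u; MAX(f)→h]((T ⋈[f=g] S)))) → 2
E2 per-node cardinality:
  S → 6
  T → 4
  (S ⋈[g=f] T) → 2
  π[z,f,u,v,w,g]((S ⋈[g=f] T)) → 2
  γ[u; MAX(f)→h](π[z,f,u,v,w,g]((S ⋈[g=f] T))) → 2
  σ[h=8](γ[u; MAX(f)→h](π[z,f,u,v,w,g]((S ⋈[g=f] T)))) → 2
  ρ[d/h](σ[h=8](γ[u; MAX(f)→h](π[z,f,u,v,w,g]((S ⋈[g=f] T))))) → 2

E1 and E2 produce the same multiset:
u | d
q | 8
t | 8

yes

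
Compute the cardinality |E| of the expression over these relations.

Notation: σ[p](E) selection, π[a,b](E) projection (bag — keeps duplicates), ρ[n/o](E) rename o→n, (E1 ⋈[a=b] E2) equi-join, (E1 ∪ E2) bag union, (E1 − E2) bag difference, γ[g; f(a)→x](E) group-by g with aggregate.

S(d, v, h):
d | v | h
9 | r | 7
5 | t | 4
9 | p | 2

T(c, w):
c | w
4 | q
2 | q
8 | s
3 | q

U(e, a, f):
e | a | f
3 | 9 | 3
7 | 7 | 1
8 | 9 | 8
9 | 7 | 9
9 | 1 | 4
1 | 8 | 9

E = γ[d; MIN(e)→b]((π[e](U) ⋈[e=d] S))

Subexpression sizes:
  U → 6
  π[e](U) → 6
  S → 3
  (π[e](U) ⋈[e=d] S) → 4
  γ[d; MIN(e)→b]((π[e](U) ⋈[e=d] S)) → 1

|E| = 1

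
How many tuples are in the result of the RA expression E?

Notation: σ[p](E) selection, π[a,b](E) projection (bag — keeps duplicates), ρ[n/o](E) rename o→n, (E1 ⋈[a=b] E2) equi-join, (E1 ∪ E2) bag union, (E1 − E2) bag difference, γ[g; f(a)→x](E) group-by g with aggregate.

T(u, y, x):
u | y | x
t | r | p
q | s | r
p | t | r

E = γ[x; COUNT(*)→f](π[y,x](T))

Subexpression sizes:
  T → 3
  π[y,x](T) → 3
  γ[x; COUNT(*)→f](π[y,x](T)) → 2

|E| = 2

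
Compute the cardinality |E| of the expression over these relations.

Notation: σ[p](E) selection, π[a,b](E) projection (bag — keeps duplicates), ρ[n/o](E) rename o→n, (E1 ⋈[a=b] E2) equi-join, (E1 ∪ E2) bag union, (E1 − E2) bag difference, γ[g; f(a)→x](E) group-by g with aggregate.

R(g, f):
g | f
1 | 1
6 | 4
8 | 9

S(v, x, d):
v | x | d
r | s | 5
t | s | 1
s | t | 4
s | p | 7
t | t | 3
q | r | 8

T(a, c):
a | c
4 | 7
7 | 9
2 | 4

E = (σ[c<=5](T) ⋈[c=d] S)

Stepwise |·|:
  T → 3
  σ[c<=5](T) → 1
  S → 6
  (σ[c<=5](T) ⋈[c=d] S) → 1

|E| = 1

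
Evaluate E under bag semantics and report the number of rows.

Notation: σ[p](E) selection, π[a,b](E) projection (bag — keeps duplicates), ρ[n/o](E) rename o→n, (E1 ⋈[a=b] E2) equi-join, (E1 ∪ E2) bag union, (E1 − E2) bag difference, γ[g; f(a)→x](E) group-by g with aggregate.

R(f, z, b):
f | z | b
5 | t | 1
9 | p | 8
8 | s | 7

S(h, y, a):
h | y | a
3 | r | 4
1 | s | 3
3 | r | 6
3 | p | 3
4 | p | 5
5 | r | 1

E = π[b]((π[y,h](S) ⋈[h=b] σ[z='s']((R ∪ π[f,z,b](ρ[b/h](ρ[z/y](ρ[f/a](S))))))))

Row counts bottom-up:
  S → 6
  π[y,h](S) → 6
  R → 3
  S → 6
  ρ[f/a](S) → 6
  ρ[z/y](ρ[f/a](S)) → 6
  ρ[b/h](ρ[z/y](ρ[f/a](S))) → 6
  π[f,z,b](ρ[b/h](ρ[z/y](ρ[f/a](S)))) → 6
  (R ∪ π[f,z,b](ρ[b/h](ρ[z/y](ρ[f/a](S))))) → 9
  σ[z='s']((R ∪ π[f,z,b](ρ[b/h](ρ[z/y](ρ[f/a](S)))))) → 2
  (π[y,h](S) ⋈[h=b] σ[z='s']((R ∪ π[f,z,b](ρ[b/h](ρ[z/y](ρ[f/a](S))))))) → 1
  π[b]((π[y,h](S) ⋈[h=b] σ[z='s']((R ∪ π[f,z,b](ρ[b/h](ρ[z/y](ρ[f/a](S)))))))) → 1

|E| = 1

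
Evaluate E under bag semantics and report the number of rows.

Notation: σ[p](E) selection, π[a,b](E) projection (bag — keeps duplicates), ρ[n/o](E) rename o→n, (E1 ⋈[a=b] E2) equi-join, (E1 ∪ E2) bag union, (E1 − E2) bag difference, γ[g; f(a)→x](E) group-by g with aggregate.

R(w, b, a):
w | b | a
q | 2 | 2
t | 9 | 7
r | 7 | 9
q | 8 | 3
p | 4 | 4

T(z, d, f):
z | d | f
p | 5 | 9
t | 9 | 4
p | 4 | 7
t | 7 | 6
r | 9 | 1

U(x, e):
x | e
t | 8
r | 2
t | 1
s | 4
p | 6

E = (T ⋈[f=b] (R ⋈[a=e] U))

Subexpression sizes:
  T → 5
  R → 5
  U → 5
  (R ⋈[a=e] U) → 2
  (T ⋈[f=b] (R ⋈[a=e] U)) → 1

|E| = 1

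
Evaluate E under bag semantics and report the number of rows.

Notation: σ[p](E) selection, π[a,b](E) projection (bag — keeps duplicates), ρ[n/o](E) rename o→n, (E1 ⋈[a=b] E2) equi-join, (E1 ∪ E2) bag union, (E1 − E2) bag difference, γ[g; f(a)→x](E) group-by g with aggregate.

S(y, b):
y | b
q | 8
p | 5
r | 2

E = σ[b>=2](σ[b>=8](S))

Row counts bottom-up:
  S → 3
  σ[b>=8](S) → 1
  σ[b>=2](σ[b>=8](S)) → 1

|E| = 1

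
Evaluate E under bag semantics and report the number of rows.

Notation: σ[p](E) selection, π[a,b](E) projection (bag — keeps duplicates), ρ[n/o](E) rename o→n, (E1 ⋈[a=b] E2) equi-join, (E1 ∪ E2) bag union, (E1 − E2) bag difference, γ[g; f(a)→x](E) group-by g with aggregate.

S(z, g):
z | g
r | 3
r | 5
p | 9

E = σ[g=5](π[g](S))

Row counts bottom-up:
  S → 3
  π[g](S) → 3
  σ[g=5](π[g](S)) → 1

|E| = 1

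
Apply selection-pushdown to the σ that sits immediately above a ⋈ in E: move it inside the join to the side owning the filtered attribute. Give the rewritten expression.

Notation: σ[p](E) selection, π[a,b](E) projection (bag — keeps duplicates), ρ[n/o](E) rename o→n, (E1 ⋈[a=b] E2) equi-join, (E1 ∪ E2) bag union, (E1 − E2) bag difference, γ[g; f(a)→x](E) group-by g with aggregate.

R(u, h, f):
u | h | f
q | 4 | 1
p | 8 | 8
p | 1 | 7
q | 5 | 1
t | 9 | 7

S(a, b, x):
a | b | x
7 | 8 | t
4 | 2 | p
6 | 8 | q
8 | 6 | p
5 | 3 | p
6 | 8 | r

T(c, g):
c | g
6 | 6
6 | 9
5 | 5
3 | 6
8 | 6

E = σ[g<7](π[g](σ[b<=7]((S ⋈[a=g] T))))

σ filters on b, owned by the left side.
E' = σ[g<7](π[g]((σ[b<=7](S) ⋈[a=g] T)))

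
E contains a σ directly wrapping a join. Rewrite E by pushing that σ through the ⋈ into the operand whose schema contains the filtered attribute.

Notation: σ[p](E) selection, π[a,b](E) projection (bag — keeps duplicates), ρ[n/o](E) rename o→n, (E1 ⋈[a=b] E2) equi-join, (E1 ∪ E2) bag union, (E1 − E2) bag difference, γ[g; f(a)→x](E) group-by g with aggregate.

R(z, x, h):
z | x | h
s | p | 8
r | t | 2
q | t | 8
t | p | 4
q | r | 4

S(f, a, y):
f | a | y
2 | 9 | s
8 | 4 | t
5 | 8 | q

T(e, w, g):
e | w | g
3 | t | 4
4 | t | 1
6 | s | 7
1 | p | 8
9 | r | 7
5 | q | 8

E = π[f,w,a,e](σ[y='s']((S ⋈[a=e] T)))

σ filters on y, owned by the left side.
E' = π[f,w,a,e]((σ[y='s'](S) ⋈[a=e] T))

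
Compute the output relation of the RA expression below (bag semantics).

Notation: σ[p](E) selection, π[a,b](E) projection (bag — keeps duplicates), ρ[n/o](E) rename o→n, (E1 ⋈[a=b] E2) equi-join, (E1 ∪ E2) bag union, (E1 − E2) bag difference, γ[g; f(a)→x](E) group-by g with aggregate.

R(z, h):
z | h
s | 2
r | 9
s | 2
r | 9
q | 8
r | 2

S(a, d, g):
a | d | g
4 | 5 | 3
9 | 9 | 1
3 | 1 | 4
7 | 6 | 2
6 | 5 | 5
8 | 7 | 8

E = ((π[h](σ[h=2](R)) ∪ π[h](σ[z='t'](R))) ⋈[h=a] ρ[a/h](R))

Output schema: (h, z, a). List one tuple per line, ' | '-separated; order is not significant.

Subexpression sizes:
  R → 6
  σ[h=2](R) → 3
  π[h](σ[h=2](R)) → 3
  R → 6
  σ[z='t'](R) → 0
  π[h](σ[z='t'](R)) → 0
  (π[h](σ[h=2](R)) ∪ π[h](σ[z='t'](R))) → 3
  R → 6
  ρ[a/h](R) → 6
  ((π[h](σ[h=2](R)) ∪ π[h](σ[z='t'](R))) ⋈[h=a] ρ[a/h](R)) → 9

== RESULT ==
h | z | a
2 | r | 2
2 | r | 2
2 | r | 2
2 | s | 2
2 | s | 2
2 | s | 2
2 | s | 2
2 | s | 2
2 | s | 2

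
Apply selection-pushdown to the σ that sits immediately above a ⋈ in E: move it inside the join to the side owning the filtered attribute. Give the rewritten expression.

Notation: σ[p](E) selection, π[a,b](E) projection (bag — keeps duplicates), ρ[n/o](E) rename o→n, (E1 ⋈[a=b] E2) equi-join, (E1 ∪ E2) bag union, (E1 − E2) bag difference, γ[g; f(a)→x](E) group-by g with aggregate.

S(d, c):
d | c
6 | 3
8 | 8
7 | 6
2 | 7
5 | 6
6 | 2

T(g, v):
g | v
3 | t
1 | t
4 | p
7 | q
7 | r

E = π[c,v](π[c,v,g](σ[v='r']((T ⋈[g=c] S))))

σ filters on v, owned by the left side.
E' = π[c,v](π[c,v,g]((σ[v='r'](T) ⋈[g=c] S)))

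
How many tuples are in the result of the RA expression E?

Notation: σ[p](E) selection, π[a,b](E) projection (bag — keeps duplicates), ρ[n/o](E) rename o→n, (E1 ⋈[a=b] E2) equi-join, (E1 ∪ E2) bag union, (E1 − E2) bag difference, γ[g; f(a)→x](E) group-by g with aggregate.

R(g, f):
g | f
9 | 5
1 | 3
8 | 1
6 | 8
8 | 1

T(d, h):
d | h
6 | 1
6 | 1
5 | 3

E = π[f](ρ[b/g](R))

Per-node cardinality:
  R → 5
  ρ[b/g](R) → 5
  π[f](ρ[b/g](R)) → 5

|E| = 5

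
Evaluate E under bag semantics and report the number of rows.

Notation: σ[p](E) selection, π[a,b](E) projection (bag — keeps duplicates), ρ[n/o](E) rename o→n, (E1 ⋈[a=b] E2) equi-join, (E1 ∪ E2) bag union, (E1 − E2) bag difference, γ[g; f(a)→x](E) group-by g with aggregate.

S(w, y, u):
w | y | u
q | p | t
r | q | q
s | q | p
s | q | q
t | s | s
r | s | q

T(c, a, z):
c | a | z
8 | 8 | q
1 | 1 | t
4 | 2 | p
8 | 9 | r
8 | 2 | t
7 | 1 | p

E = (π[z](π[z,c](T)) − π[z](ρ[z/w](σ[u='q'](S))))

Subexpression sizes:
  T → 6
  π[z,c](T) → 6
  π[z](π[z,c](T)) → 6
  S → 6
  σ[u='q'](S) → 3
  ρ[z/w](σ[u='q'](S)) → 3
  π[z](ρ[z/w](σ[u='q'](S))) → 3
  (π[z](π[z,c](T)) − π[z](ρ[z/w](σ[u='q'](S)))) → 5

|E| = 5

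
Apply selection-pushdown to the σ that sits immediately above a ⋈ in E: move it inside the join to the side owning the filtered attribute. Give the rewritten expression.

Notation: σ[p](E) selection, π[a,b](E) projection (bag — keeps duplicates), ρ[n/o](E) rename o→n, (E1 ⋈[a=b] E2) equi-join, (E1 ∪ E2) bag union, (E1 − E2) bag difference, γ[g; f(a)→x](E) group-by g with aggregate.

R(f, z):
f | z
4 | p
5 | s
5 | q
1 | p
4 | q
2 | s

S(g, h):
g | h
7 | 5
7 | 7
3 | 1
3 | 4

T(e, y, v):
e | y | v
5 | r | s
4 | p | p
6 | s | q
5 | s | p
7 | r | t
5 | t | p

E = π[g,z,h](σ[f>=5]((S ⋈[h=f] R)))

σ filters on f, owned by the right side.
E' = π[g,z,h]((S ⋈[h=f] σ[f>=5](R)))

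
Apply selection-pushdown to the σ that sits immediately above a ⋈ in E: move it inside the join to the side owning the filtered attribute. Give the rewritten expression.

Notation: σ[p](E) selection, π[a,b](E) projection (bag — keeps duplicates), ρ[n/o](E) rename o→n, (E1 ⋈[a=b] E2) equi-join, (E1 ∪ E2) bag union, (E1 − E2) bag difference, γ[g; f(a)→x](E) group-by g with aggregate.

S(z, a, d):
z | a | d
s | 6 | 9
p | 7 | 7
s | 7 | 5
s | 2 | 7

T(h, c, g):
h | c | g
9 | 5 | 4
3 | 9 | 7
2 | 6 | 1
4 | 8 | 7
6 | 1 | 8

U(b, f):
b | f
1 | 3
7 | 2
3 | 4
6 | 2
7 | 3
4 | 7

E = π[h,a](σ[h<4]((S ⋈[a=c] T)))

σ filters on h, owned by the right side.
E' = π[h,a]((S ⋈[a=c] σ[h<4](T)))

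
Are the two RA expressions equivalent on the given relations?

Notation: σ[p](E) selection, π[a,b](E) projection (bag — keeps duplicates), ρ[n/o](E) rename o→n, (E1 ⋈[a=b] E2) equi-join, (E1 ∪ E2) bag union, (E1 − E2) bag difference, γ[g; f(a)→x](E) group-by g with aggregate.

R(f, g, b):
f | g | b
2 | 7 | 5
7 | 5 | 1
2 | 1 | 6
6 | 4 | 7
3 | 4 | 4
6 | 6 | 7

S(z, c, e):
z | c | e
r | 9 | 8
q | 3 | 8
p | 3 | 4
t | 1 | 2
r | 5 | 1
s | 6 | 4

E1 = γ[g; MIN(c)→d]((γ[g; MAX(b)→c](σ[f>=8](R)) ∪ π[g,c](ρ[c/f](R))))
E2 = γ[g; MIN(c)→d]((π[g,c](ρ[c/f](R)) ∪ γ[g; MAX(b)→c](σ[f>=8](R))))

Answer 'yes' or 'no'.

E1 stepwise |·|:
  R → 6
  σ[f>=8](R) → 0
  γ[g; MAX(b)→c](σ[f>=8](R)) → 0
  R → 6
  ρ[c/f](R) → 6
  π[g,c](ρ[c/f](R)) → 6
  (γ[g; MAX(b)→c](σ[f>=8](R)) ∪ π[g,c](ρ[c/f](R))) → 6
  γ[g; MIN(c)→d]((γ[g; MAX(b)→c](σ[f>=8](R)) ∪ π[g,c](ρ[c/f](R)))) → 5
E2 stepwise |·|:
  R → 6
  ρ[c/f](R) → 6
  π[g,c](ρ[c/f](R)) → 6
  R → 6
  σ[f>=8](R) → 0
  γ[g; MAX(b)→c](σ[f>=8](R)) → 0
  (π[g,c](ρ[c/f](R)) ∪ γ[g; MAX(b)→c](σ[f>=8](R))) → 6
  γ[g; MIN(c)→d]((π[g,c](ρ[c/f](R)) ∪ γ[g; MAX(b)→c](σ[f>=8](R)))) → 5

E1 and E2 produce the same multiset:
g | d
1 | 2
4 | 3
5 | 7
6 | 6
7 | 2

yes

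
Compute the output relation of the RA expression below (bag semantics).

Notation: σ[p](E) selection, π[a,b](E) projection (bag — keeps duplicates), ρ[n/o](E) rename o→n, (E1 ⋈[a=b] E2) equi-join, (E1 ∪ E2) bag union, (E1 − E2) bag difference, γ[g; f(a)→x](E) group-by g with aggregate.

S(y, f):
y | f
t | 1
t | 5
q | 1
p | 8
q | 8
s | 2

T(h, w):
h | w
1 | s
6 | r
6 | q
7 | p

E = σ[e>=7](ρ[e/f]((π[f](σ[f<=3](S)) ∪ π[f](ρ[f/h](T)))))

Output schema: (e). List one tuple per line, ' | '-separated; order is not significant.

Stepwise |·|:
  S → 6
  σ[f<=3](S) → 3
  π[f](σ[f<=3](S)) → 3
  T → 4
  ρ[f/h](T) → 4
  π[f](ρ[f/h](T)) → 4
  (π[f](σ[f<=3](S)) ∪ π[f](ρ[f/h](T))) → 7
  ρ[e/f]((π[f](σ[f<=3](S)) ∪ π[f](ρ[f/h](T)))) → 7
  σ[e>=7](ρ[e/f]((π[f](σ[f<=3](S)) ∪ π[f](ρ[f/h](T))))) → 1

== RESULT ==
e
7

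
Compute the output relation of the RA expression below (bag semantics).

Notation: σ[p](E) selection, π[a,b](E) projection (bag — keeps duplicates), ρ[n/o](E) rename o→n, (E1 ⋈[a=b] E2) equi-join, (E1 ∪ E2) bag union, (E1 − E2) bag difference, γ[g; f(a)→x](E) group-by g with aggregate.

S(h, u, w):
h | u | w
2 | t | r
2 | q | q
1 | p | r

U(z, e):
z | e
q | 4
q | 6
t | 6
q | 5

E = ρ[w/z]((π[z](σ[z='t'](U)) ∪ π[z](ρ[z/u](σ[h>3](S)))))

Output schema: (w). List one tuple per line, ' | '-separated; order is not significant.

Stepwise |·|:
  U → 4
  σ[z='t'](U) → 1
  π[z](σ[z='t'](U)) → 1
  S → 3
  σ[h>3](S) → 0
  ρ[z/u](σ[h>3](S)) → 0
  π[z](ρ[z/u](σ[h>3](S))) → 0
  (π[z](σ[z='t'](U)) ∪ π[z](ρ[z/u](σ[h>3](S)))) → 1
  ρ[w/z]((π[z](σ[z='t'](U)) ∪ π[z](ρ[z/u](σ[h>3](S))))) → 1

== RESULT ==
w
t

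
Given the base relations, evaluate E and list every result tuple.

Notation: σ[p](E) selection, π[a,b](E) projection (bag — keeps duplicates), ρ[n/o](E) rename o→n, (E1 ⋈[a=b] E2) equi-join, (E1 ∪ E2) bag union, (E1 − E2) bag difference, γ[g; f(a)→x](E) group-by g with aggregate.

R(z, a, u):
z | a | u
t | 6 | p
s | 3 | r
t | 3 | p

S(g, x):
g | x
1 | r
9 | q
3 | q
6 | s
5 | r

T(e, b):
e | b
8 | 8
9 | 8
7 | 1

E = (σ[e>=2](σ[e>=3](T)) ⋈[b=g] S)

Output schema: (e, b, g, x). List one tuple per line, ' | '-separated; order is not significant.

Per-node cardinality:
  T → 3
  σ[e>=3](T) → 3
  σ[e>=2](σ[e>=3](T)) → 3
  S → 5
  (σ[e>=2](σ[e>=3](T)) ⋈[b=g] S) → 1

== RESULT ==
e | b | g | x
7 | 1 | 1 | r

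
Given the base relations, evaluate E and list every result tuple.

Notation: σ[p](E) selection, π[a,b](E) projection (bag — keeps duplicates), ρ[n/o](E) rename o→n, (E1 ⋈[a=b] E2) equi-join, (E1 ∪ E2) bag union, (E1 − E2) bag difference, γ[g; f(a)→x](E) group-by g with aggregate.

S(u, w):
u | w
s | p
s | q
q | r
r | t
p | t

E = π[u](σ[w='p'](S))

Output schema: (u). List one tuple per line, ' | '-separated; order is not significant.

Per-node cardinality:
  S → 5
  σ[w='p'](S) → 1
  π[u](σ[w='p'](S)) → 1

== RESULT ==
u
s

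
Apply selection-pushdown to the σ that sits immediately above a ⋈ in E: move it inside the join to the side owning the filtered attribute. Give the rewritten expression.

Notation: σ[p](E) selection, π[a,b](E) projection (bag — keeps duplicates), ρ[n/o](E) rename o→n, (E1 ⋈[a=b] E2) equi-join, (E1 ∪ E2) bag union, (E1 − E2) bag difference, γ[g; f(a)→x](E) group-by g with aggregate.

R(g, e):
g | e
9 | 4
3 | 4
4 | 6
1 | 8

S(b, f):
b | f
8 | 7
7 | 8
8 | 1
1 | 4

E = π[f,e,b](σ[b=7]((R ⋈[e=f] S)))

σ filters on b, owned by the right side.
E' = π[f,e,b]((R ⋈[e=f] σ[b=7](S)))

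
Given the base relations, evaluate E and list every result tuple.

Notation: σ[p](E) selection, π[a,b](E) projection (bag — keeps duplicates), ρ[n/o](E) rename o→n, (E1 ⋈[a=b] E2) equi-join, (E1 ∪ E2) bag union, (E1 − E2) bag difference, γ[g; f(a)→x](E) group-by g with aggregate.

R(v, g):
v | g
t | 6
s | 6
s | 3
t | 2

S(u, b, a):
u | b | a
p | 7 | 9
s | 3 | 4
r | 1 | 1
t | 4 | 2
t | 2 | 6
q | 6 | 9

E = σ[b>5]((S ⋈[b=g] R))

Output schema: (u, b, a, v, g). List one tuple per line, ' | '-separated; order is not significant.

Stepwise |·|:
  S → 6
  R → 4
  (S ⋈[b=g] R) → 4
  σ[b>5]((S ⋈[b=g] R)) → 2

== RESULT ==
u | b | a | v | g
q | 6 | 9 | s | 6
q | 6 | 9 | t | 6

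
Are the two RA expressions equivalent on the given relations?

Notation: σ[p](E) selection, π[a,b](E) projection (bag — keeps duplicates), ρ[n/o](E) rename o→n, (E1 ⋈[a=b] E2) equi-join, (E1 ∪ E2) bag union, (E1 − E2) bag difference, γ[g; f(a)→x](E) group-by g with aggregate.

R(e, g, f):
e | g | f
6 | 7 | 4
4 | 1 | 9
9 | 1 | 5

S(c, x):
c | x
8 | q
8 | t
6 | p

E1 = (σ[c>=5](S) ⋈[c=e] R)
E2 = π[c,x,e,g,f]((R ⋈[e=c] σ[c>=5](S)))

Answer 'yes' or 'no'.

E1 subexpression sizes:
  S → 3
  σ[c>=5](S) → 3
  R → 3
  (σ[c>=5](S) ⋈[c=e] R) → 1
E2 subexpression sizes:
  R → 3
  S → 3
  σ[c>=5](S) → 3
  (R ⋈[e=c] σ[c>=5](S)) → 1
  π[c,x,e,g,f]((R ⋈[e=c] σ[c>=5](S))) → 1

E1 and E2 produce the same multiset:
c | x | e | g | f
6 | p | 6 | 7 | 4

yes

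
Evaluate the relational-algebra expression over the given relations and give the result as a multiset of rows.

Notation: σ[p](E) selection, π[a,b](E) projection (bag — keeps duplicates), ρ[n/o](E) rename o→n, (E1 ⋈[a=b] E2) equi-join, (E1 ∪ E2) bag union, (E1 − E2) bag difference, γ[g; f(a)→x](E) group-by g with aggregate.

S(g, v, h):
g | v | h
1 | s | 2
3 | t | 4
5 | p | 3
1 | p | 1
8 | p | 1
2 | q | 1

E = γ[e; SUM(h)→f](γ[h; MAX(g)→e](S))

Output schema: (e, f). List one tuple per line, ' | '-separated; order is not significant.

Subexpression sizes:
  S → 6
  γ[h; MAX(g)→e](S) → 4
  γ[e; SUM(h)→f](γ[h; MAX(g)→e](S)) → 4

== RESULT ==
e | f
1 | 2
3 | 4
5 | 3
8 | 1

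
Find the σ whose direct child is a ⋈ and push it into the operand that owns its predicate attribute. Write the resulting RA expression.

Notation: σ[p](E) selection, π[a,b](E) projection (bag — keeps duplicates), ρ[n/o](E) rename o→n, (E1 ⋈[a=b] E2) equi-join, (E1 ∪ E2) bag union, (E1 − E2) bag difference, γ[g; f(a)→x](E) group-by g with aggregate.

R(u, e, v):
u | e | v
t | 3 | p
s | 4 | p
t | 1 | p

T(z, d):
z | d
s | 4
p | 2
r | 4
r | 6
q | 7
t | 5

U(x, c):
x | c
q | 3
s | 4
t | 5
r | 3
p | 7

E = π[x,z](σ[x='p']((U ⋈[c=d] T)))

σ filters on x, owned by the left side.
E' = π[x,z]((σ[x='p'](U) ⋈[c=d] T))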